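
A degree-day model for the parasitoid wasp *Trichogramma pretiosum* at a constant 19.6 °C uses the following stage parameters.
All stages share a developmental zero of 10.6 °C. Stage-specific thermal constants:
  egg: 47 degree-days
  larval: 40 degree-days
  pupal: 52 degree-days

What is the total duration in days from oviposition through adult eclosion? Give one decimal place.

15.4 days

Daily accumulation at 19.6 °C = 19.6 − 10.6 = 9.0 DD/day.
Total K = 47 + 40 + 52 = 139 DD.
Total duration = 139 / 9.0 = 15.444 ≈ 15.4 days.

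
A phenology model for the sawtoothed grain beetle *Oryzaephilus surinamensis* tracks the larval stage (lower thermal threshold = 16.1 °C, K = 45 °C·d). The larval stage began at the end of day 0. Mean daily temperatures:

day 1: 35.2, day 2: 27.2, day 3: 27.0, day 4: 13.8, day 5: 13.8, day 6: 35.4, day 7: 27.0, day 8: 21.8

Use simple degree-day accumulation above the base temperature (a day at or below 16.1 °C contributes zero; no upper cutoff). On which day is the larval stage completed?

Daily DD above 16.1 °C: 19.1, 11.1, 10.9, 0.0, 0.0, 19.3, 10.9, 5.7.
Cumulative: 19.1, 30.2, 41.1, 41.1, 41.1, 60.4, 71.3, 77.0.
The total first reaches 45 DD on day 6.

day 6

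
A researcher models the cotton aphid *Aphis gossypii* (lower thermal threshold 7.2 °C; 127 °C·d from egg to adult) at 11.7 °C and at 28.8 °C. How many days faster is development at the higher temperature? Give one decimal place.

22.3 days

At 11.7 °C: 127 / (11.7 − 7.2) = 127 / 4.5 = 28.222 d.
At 28.8 °C: 127 / (28.8 − 7.2) = 127 / 21.6 = 5.880 d.
Difference = |28.222 − 5.880| = 22.343 ≈ 22.3 days.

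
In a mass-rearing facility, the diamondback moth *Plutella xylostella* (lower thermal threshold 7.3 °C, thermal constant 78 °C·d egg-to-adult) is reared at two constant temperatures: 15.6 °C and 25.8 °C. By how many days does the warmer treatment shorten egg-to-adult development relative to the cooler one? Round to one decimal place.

At 15.6 °C: 78 / (15.6 − 7.3) = 78 / 8.3 = 9.398 d.
At 25.8 °C: 78 / (25.8 − 7.3) = 78 / 18.5 = 4.216 d.
Difference = |9.398 − 4.216| = 5.181 ≈ 5.2 days.

5.2 days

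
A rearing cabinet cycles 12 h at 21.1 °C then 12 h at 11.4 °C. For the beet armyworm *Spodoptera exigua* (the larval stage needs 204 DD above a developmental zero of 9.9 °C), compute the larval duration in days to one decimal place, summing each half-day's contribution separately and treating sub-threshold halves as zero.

32.1 days

Day half: max(0, 21.1 − 9.9) × 0.5 = 11.2 × 0.5 = 5.60 DD.
Night half: max(0, 11.4 − 9.9) × 0.5 = 1.5 × 0.5 = 0.75 DD.
Per 24 h: 6.35 DD/day.
Duration = 204 / 6.35 = 32.126 ≈ 32.1 days.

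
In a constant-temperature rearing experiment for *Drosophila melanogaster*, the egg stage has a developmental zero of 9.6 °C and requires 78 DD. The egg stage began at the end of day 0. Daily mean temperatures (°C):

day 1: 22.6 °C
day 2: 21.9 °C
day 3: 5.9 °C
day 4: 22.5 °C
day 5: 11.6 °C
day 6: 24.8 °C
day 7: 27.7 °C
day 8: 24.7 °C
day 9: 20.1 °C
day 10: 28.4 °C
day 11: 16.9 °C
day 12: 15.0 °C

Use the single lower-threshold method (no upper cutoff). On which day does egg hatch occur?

day 8

Daily DD above 9.6 °C: 13.0, 12.3, 0.0, 12.9, 2.0, 15.2, 18.1, 15.1, 10.5, 18.8, 7.3, 5.4.
Cumulative: 13.0, 25.3, 25.3, 38.2, 40.2, 55.4, 73.5, 88.6, 99.1, 117.9, 125.2, 130.6.
The total first reaches 78 DD on day 8.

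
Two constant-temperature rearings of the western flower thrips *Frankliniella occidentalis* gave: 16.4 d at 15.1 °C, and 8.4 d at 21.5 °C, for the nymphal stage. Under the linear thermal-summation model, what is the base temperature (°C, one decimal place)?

Linear rate model ⇒ the product D·(T − T_b) is constant across temperatures.
16.4·(15.1 − T_b) = 8.4·(21.5 − T_b)
T_b = (16.4·15.1 − 8.4·21.5) / (16.4 − 8.4) = 67.04 / 8.0 = 8.380 °C ≈ 8.4 °C.

8.4 °C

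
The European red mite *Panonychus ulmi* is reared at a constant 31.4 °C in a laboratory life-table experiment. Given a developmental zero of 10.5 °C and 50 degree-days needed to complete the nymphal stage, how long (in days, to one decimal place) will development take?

Daily accumulation = 31.4 − 10.5 = 20.9 DD/day.
Duration = 50 / 20.9 = 2.392 ≈ 2.4 days.

2.4 days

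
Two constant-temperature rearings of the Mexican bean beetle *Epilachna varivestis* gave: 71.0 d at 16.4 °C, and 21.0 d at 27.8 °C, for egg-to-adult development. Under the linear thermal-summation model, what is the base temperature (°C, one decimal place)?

Equal thermal constants: D₁(T₁ − T_b) = D₂(T₂ − T_b).
71.0·(16.4 − T_b) = 21.0·(27.8 − T_b)
T_b = (71.0·16.4 − 21.0·27.8) / (71.0 − 21.0) = 580.60 / 50.0 = 11.612 °C ≈ 11.6 °C.

11.6 °C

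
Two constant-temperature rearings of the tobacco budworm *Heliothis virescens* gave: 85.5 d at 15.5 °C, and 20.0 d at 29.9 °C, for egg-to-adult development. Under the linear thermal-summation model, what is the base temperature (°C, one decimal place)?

Under the model K = D·(T − T_b), so D₁·(T₁ − T_b) = D₂·(T₂ − T_b).
85.5·(15.5 − T_b) = 20.0·(29.9 − T_b)
T_b = (85.5·15.5 − 20.0·29.9) / (85.5 − 20.0) = 727.25 / 65.5 = 11.103 °C ≈ 11.1 °C.

11.1 °C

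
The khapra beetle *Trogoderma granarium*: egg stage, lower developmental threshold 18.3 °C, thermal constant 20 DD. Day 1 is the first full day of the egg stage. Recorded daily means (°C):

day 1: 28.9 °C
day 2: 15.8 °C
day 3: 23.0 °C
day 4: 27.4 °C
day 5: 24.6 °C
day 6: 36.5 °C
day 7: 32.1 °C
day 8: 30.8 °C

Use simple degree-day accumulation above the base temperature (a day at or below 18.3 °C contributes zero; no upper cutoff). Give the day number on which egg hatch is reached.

Daily DD above 18.3 °C: 10.6, 0.0, 4.7, 9.1, 6.3, 18.2, 13.8, 12.5.
Cumulative: 10.6, 10.6, 15.3, 24.4, 30.7, 48.9, 62.7, 75.2.
The total first reaches 20 DD on day 4.

day 4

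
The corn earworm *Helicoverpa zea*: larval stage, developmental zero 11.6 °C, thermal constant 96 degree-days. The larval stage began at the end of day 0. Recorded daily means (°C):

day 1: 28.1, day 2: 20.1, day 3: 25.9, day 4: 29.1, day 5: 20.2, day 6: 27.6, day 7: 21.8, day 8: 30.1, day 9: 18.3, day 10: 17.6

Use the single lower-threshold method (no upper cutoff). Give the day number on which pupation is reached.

day 8

Daily DD above 11.6 °C: 16.5, 8.5, 14.3, 17.5, 8.6, 16.0, 10.2, 18.5, 6.7, 6.0.
Cumulative: 16.5, 25.0, 39.3, 56.8, 65.4, 81.4, 91.6, 110.1, 116.8, 122.8.
The total first reaches 96 DD on day 8.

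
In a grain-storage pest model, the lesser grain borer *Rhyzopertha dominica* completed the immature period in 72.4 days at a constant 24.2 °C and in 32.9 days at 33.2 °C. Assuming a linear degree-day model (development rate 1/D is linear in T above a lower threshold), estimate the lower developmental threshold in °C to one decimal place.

Equal thermal constants: D₁(T₁ − T_b) = D₂(T₂ − T_b).
72.4·(24.2 − T_b) = 32.9·(33.2 − T_b)
T_b = (72.4·24.2 − 32.9·33.2) / (72.4 − 32.9) = 659.80 / 39.5 = 16.704 °C ≈ 16.7 °C.

16.7 °C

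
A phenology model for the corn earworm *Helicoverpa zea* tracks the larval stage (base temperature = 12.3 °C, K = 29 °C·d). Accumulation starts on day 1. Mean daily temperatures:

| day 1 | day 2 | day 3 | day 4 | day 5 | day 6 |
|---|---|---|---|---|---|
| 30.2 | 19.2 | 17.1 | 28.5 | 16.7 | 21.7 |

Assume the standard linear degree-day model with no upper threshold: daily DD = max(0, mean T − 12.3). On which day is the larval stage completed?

Daily DD above 12.3 °C: 17.9, 6.9, 4.8, 16.2, 4.4, 9.4.
Cumulative: 17.9, 24.8, 29.6, 45.8, 50.2, 59.6.
The total first reaches 29 DD on day 3.

day 3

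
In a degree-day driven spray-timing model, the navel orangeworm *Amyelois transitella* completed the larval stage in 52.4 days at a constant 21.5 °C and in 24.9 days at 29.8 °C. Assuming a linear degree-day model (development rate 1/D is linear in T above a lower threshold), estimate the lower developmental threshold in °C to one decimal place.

Equal thermal constants: D₁(T₁ − T_b) = D₂(T₂ − T_b).
52.4·(21.5 − T_b) = 24.9·(29.8 − T_b)
T_b = (52.4·21.5 − 24.9·29.8) / (52.4 − 24.9) = 384.58 / 27.5 = 13.985 °C ≈ 14.0 °C.

14.0 °C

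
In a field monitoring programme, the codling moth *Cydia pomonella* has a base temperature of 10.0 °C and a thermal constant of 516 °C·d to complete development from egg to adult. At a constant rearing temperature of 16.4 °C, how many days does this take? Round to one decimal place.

Daily accumulation = 16.4 − 10.0 = 6.4 DD/day.
Duration = 516 / 6.4 = 80.625 ≈ 80.6 days.

80.6 days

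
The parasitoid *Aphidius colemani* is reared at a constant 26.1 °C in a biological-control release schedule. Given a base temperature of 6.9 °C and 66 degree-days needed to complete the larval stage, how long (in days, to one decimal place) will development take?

3.4 days

Daily accumulation = 26.1 − 6.9 = 19.2 DD/day.
Duration = 66 / 19.2 = 3.437 ≈ 3.4 days.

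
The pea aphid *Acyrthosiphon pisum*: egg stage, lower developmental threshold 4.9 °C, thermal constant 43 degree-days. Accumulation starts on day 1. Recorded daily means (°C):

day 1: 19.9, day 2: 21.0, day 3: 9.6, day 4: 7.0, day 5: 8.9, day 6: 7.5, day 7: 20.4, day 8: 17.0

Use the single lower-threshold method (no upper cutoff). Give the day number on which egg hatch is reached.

day 6

Daily DD above 4.9 °C: 15.0, 16.1, 4.7, 2.1, 4.0, 2.6, 15.5, 12.1.
Cumulative: 15.0, 31.1, 35.8, 37.9, 41.9, 44.5, 60.0, 72.1.
The total first reaches 43 DD on day 6.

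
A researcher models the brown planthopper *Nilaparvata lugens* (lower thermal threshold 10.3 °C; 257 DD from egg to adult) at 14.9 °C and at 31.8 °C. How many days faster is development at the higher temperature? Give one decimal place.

At 14.9 °C: 257 / (14.9 − 10.3) = 257 / 4.6 = 55.870 d.
At 31.8 °C: 257 / (31.8 − 10.3) = 257 / 21.5 = 11.953 d.
Difference = |55.870 − 11.953| = 43.916 ≈ 43.9 days.

43.9 days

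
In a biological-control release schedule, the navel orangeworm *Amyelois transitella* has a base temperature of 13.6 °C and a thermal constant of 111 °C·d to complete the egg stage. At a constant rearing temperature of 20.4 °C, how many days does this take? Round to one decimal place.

16.3 days

Daily accumulation = 20.4 − 13.6 = 6.8 DD/day.
Duration = 111 / 6.8 = 16.324 ≈ 16.3 days.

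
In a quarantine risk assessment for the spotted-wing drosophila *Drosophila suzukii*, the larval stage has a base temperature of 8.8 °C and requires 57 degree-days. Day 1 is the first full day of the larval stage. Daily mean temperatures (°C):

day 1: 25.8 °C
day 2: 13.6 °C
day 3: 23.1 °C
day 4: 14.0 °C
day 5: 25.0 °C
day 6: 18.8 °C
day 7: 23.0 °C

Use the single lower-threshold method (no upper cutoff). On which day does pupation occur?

Daily DD above 8.8 °C: 17.0, 4.8, 14.3, 5.2, 16.2, 10.0, 14.2.
Cumulative: 17.0, 21.8, 36.1, 41.3, 57.5, 67.5, 81.7.
The total first reaches 57 DD on day 5.

day 5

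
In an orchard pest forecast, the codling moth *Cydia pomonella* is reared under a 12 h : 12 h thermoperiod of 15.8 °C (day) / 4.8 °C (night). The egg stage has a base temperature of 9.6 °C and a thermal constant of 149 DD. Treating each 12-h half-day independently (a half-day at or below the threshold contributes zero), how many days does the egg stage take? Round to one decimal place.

Day half: max(0, 15.8 − 9.6) × 0.5 = 6.2 × 0.5 = 3.10 DD.
Night half: max(0, 4.8 − 9.6) × 0.5 = 0.0 × 0.5 = 0.00 DD.
Per 24 h: 3.10 DD/day.
Duration = 149 / 3.10 = 48.065 ≈ 48.1 days.

48.1 days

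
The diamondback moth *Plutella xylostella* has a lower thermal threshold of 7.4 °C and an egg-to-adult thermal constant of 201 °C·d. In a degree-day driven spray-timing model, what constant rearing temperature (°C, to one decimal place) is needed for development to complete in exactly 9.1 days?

29.5 °C

Required daily accumulation = 201 / 9.1 = 22.088 DD/day.
T = T_base + 22.088 = 7.4 + 22.088 = 29.488 ≈ 29.5 °C.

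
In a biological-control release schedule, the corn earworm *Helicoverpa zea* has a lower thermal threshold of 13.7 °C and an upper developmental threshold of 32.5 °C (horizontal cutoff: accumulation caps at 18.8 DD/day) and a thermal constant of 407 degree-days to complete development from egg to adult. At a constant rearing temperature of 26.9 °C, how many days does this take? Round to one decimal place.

30.8 days

Daily accumulation = 26.9 − 13.7 = 13.2 DD/day.
Duration = 407 / 13.2 = 30.833 ≈ 30.8 days.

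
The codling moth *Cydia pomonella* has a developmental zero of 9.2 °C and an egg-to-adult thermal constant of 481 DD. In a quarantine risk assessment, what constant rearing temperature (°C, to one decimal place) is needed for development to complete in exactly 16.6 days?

Required daily accumulation = 481 / 16.6 = 28.976 DD/day.
T = T_base + 28.976 = 9.2 + 28.976 = 38.176 ≈ 38.2 °C.

38.2 °C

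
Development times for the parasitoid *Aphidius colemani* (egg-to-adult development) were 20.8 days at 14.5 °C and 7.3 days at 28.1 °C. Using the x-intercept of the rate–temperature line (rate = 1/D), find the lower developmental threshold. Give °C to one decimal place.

Linear rate model ⇒ the product D·(T − T_b) is constant across temperatures.
20.8·(14.5 − T_b) = 7.3·(28.1 − T_b)
T_b = (20.8·14.5 − 7.3·28.1) / (20.8 − 7.3) = 96.47 / 13.5 = 7.146 °C ≈ 7.1 °C.

7.1 °C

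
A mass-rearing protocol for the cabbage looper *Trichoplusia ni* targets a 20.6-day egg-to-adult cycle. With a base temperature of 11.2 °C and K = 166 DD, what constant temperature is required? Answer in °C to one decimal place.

19.3 °C

Required daily accumulation = 166 / 20.6 = 8.058 DD/day.
T = T_base + 8.058 = 11.2 + 8.058 = 19.258 ≈ 19.3 °C.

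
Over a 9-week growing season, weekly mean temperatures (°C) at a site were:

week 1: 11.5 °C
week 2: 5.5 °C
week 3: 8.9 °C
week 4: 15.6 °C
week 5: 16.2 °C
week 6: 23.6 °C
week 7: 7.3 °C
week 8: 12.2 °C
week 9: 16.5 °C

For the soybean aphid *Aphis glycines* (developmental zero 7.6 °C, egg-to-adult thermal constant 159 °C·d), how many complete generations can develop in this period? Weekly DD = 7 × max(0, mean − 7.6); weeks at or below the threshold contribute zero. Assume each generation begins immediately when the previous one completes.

2 generations

Weekly DD (7 × max(0, T̄ − 7.6)): 27.3, 0.0, 9.1, 56.0, 60.2, 112.0, 0.0, 32.2, 62.3.
Season total = 359.1 DD.
Complete generations = ⌊359.1 / 159⌋ = 2.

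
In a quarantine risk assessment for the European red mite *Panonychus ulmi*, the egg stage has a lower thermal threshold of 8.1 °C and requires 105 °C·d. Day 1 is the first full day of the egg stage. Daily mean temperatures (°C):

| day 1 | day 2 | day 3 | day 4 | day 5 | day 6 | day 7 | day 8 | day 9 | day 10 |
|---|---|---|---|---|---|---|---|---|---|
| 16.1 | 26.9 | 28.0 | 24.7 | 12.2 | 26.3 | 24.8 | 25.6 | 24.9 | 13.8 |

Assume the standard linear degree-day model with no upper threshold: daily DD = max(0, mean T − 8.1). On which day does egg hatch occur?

Daily DD above 8.1 °C: 8.0, 18.8, 19.9, 16.6, 4.1, 18.2, 16.7, 17.5, 16.8, 5.7.
Cumulative: 8.0, 26.8, 46.7, 63.3, 67.4, 85.6, 102.3, 119.8, 136.6, 142.3.
The total first reaches 105 DD on day 8.

day 8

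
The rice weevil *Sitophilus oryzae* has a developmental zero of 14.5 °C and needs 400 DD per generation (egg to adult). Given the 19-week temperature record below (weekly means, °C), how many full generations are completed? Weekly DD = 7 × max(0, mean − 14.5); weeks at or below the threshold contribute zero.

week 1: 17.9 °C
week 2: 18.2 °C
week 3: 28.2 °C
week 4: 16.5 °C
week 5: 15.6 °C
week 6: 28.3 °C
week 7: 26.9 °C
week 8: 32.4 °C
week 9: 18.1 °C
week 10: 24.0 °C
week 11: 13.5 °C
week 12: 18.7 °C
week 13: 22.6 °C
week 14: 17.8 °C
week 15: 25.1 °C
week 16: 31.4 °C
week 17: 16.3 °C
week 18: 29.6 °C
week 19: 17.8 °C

2 generations

Weekly DD (7 × max(0, T̄ − 14.5)): 23.8, 25.9, 95.9, 14.0, 7.7, 96.6, 86.8, 125.3, 25.2, 66.5, 0.0, 29.4, 56.7, 23.1, 74.2, 118.3, 12.6, 105.7, 23.1.
Season total = 1010.8 DD.
Complete generations = ⌊1010.8 / 400⌋ = 2.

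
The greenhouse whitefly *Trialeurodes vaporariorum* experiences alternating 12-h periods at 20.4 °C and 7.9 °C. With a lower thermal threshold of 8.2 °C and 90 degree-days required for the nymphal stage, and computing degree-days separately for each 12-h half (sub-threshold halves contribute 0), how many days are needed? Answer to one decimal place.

14.8 days

Day half: max(0, 20.4 − 8.2) × 0.5 = 12.2 × 0.5 = 6.10 DD.
Night half: max(0, 7.9 − 8.2) × 0.5 = 0.0 × 0.5 = 0.00 DD.
Per 24 h: 6.10 DD/day.
Duration = 90 / 6.10 = 14.754 ≈ 14.8 days.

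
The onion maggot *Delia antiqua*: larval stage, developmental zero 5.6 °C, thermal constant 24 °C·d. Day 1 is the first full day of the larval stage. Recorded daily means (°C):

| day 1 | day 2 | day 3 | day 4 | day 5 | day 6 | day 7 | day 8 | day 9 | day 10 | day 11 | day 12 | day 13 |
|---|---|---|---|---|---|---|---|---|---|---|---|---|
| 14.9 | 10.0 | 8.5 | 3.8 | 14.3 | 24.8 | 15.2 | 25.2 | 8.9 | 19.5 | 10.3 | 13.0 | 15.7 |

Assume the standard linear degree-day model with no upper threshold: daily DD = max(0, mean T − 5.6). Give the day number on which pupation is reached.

day 5

Daily DD above 5.6 °C: 9.3, 4.4, 2.9, 0.0, 8.7, 19.2, 9.6, 19.6, 3.3, 13.9, 4.7, 7.4, 10.1.
Cumulative: 9.3, 13.7, 16.6, 16.6, 25.3, 44.5, 54.1, 73.7, 77.0, 90.9, 95.6, 103.0, 113.1.
The total first reaches 24 DD on day 5.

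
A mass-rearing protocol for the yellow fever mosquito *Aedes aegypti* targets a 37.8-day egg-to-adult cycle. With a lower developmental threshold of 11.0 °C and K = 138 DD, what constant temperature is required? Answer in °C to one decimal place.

Required daily accumulation = 138 / 37.8 = 3.651 DD/day.
T = T_base + 3.651 = 11.0 + 3.651 = 14.651 ≈ 14.7 °C.

14.7 °C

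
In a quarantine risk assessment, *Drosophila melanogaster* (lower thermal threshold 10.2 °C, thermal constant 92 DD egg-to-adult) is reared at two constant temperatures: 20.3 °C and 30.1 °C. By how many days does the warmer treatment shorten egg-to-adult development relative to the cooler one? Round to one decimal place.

At 20.3 °C: 92 / (20.3 − 10.2) = 92 / 10.1 = 9.109 d.
At 30.1 °C: 92 / (30.1 − 10.2) = 92 / 19.9 = 4.623 d.
Difference = |9.109 − 4.623| = 4.486 ≈ 4.5 days.

4.5 days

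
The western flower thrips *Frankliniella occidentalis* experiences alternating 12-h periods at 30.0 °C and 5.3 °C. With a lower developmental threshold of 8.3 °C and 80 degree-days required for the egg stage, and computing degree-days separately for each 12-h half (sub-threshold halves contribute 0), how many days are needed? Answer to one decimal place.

7.4 days

Day half: max(0, 30.0 − 8.3) × 0.5 = 21.7 × 0.5 = 10.85 DD.
Night half: max(0, 5.3 − 8.3) × 0.5 = 0.0 × 0.5 = 0.00 DD.
Per 24 h: 10.85 DD/day.
Duration = 80 / 10.85 = 7.373 ≈ 7.4 days.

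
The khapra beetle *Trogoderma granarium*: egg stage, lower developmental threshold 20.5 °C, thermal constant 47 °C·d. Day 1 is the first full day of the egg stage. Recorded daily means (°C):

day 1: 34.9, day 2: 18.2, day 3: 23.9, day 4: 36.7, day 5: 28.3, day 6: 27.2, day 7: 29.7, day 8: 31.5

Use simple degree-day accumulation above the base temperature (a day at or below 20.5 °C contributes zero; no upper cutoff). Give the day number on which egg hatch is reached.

Daily DD above 20.5 °C: 14.4, 0.0, 3.4, 16.2, 7.8, 6.7, 9.2, 11.0.
Cumulative: 14.4, 14.4, 17.8, 34.0, 41.8, 48.5, 57.7, 68.7.
The total first reaches 47 DD on day 6.

day 6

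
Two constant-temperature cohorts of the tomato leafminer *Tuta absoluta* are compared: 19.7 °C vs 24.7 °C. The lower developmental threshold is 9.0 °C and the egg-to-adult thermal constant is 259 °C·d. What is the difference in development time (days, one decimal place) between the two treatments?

7.7 days

At 19.7 °C: 259 / (19.7 − 9.0) = 259 / 10.7 = 24.206 d.
At 24.7 °C: 259 / (24.7 − 9.0) = 259 / 15.7 = 16.497 d.
Difference = |24.206 − 16.497| = 7.709 ≈ 7.7 days.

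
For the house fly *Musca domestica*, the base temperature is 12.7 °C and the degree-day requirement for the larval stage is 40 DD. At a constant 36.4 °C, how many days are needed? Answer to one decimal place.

1.7 days

Daily accumulation = 36.4 − 12.7 = 23.7 DD/day.
Duration = 40 / 23.7 = 1.688 ≈ 1.7 days.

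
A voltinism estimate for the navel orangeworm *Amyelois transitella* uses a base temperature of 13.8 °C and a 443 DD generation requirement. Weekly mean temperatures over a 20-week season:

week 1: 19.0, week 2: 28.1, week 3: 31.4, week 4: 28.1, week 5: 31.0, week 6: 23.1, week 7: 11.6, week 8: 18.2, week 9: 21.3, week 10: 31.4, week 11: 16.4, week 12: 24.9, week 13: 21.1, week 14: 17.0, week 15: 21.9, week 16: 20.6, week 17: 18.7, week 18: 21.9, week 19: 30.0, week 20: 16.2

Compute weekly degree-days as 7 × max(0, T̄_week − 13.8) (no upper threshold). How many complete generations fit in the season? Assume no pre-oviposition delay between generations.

Weekly DD (7 × max(0, T̄ − 13.8)): 36.4, 100.1, 123.2, 100.1, 120.4, 65.1, 0.0, 30.8, 52.5, 123.2, 18.2, 77.7, 51.1, 22.4, 56.7, 47.6, 34.3, 56.7, 113.4, 16.8.
Season total = 1246.7 DD.
Complete generations = ⌊1246.7 / 443⌋ = 2.

2 generations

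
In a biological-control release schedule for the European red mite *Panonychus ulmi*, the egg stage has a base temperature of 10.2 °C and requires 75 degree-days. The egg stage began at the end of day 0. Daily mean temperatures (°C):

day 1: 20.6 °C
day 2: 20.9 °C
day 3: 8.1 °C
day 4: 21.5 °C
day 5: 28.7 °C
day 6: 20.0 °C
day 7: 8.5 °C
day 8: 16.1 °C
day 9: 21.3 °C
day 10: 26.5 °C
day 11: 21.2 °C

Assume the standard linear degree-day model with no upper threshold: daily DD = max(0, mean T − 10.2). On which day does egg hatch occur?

Daily DD above 10.2 °C: 10.4, 10.7, 0.0, 11.3, 18.5, 9.8, 0.0, 5.9, 11.1, 16.3, 11.0.
Cumulative: 10.4, 21.1, 21.1, 32.4, 50.9, 60.7, 60.7, 66.6, 77.7, 94.0, 105.0.
The total first reaches 75 DD on day 9.

day 9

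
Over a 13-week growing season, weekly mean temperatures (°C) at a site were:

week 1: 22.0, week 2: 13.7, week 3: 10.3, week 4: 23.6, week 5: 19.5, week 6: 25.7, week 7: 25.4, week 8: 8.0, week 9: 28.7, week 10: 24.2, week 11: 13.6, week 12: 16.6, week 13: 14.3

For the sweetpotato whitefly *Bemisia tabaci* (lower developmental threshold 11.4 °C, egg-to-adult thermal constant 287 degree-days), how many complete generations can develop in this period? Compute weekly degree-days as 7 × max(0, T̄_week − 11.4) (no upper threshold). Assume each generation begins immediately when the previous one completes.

Weekly DD (7 × max(0, T̄ − 11.4)): 74.2, 16.1, 0.0, 85.4, 56.7, 100.1, 98.0, 0.0, 121.1, 89.6, 15.4, 36.4, 20.3.
Season total = 713.3 DD.
Complete generations = ⌊713.3 / 287⌋ = 2.

2 generations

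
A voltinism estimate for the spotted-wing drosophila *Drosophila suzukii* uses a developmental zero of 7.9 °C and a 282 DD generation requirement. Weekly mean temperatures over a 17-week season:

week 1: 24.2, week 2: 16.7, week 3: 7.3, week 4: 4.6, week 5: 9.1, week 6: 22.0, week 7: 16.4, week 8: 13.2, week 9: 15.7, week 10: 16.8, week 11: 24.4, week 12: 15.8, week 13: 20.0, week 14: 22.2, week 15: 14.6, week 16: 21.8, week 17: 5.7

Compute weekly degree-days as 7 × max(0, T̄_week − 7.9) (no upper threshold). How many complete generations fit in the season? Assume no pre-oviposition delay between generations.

3 generations

Weekly DD (7 × max(0, T̄ − 7.9)): 114.1, 61.6, 0.0, 0.0, 8.4, 98.7, 59.5, 37.1, 54.6, 62.3, 115.5, 55.3, 84.7, 100.1, 46.9, 97.3, 0.0.
Season total = 996.1 DD.
Complete generations = ⌊996.1 / 282⌋ = 3.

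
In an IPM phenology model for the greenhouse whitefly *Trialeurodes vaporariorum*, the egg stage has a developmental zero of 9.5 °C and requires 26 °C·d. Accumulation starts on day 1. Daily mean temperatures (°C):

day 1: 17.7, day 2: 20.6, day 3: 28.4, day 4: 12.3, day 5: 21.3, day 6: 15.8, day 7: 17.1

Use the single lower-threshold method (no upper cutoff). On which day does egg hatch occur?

Daily DD above 9.5 °C: 8.2, 11.1, 18.9, 2.8, 11.8, 6.3, 7.6.
Cumulative: 8.2, 19.3, 38.2, 41.0, 52.8, 59.1, 66.7.
The total first reaches 26 DD on day 3.

day 3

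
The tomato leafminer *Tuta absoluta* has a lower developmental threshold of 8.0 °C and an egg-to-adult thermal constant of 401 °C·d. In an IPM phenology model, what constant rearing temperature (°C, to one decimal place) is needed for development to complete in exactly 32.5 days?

Required daily accumulation = 401 / 32.5 = 12.338 DD/day.
T = T_base + 12.338 = 8.0 + 12.338 = 20.338 ≈ 20.3 °C.

20.3 °C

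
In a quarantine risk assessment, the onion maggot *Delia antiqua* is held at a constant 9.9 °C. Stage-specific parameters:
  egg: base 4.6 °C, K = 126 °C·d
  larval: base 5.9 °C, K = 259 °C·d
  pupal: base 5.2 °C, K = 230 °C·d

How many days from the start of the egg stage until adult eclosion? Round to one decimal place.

137.5 days

egg: 126 / (9.9 − 4.6) = 126 / 5.3 = 23.774 d.
larval: 259 / (9.9 − 5.9) = 259 / 4.0 = 64.750 d.
pupal: 230 / (9.9 − 5.2) = 230 / 4.7 = 48.936 d.
Sum = 137.460 ≈ 137.5 days.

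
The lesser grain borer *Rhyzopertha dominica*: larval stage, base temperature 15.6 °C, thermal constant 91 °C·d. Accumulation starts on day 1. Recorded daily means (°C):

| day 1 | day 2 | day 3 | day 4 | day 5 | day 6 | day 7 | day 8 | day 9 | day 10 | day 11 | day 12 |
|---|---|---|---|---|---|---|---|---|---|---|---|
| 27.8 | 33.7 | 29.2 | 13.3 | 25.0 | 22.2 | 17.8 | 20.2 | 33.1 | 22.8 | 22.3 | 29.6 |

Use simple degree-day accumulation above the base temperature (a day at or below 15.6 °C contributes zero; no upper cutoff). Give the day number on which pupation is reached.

Daily DD above 15.6 °C: 12.2, 18.1, 13.6, 0.0, 9.4, 6.6, 2.2, 4.6, 17.5, 7.2, 6.7, 14.0.
Cumulative: 12.2, 30.3, 43.9, 43.9, 53.3, 59.9, 62.1, 66.7, 84.2, 91.4, 98.1, 112.1.
The total first reaches 91 DD on day 10.

day 10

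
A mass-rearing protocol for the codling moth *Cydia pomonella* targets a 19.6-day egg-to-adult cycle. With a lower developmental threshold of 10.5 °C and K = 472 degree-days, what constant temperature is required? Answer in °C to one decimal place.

Required daily accumulation = 472 / 19.6 = 24.082 DD/day.
T = T_base + 24.082 = 10.5 + 24.082 = 34.582 ≈ 34.6 °C.

34.6 °C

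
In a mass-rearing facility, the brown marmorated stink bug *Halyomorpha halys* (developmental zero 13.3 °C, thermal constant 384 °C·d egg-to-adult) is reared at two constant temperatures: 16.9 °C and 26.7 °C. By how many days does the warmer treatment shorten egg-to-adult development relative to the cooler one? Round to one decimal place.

At 16.9 °C: 384 / (16.9 − 13.3) = 384 / 3.6 = 106.667 d.
At 26.7 °C: 384 / (26.7 − 13.3) = 384 / 13.4 = 28.657 d.
Difference = |106.667 − 28.657| = 78.010 ≈ 78.0 days.

78.0 days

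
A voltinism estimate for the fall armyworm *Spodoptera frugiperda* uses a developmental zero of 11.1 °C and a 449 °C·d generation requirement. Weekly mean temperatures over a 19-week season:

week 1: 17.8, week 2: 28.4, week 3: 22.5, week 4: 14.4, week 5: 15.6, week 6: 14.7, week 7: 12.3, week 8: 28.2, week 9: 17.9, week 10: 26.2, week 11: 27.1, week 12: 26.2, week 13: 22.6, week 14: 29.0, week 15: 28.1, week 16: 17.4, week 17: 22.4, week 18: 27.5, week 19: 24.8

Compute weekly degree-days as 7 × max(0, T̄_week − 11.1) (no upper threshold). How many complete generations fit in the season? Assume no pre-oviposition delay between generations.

Weekly DD (7 × max(0, T̄ − 11.1)): 46.9, 121.1, 79.8, 23.1, 31.5, 25.2, 8.4, 119.7, 47.6, 105.7, 112.0, 105.7, 80.5, 125.3, 119.0, 44.1, 79.1, 114.8, 95.9.
Season total = 1485.4 DD.
Complete generations = ⌊1485.4 / 449⌋ = 3.

3 generations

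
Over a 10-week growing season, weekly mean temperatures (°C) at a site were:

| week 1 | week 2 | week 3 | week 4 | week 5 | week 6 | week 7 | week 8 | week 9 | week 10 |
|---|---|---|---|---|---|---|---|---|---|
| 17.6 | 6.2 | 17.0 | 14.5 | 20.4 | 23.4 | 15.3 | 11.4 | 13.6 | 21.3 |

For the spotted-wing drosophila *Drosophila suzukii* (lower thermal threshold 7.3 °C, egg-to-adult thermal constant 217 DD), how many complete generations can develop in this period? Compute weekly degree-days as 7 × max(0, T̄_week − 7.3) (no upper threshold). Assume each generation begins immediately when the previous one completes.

2 generations

Weekly DD (7 × max(0, T̄ − 7.3)): 72.1, 0.0, 67.9, 50.4, 91.7, 112.7, 56.0, 28.7, 44.1, 98.0.
Season total = 621.6 DD.
Complete generations = ⌊621.6 / 217⌋ = 2.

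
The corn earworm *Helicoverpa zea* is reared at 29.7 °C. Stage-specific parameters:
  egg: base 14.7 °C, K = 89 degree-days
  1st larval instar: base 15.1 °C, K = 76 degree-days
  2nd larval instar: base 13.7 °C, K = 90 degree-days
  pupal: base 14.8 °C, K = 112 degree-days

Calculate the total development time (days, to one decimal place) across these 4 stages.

egg: 89 / (29.7 − 14.7) = 89 / 15.0 = 5.933 d.
1st larval instar: 76 / (29.7 − 15.1) = 76 / 14.6 = 5.205 d.
2nd larval instar: 90 / (29.7 − 13.7) = 90 / 16.0 = 5.625 d.
pupal: 112 / (29.7 − 14.8) = 112 / 14.9 = 7.517 d.
Sum = 24.281 ≈ 24.3 days.

24.3 days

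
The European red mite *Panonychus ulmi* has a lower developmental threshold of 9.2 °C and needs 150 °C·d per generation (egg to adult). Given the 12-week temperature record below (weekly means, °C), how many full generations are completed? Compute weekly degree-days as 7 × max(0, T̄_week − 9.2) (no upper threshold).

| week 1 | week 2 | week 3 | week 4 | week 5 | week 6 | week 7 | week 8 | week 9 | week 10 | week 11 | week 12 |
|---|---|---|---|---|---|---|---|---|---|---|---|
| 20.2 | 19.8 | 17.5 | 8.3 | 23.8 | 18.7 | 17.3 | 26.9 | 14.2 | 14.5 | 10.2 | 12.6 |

4 generations

Weekly DD (7 × max(0, T̄ − 9.2)): 77.0, 74.2, 58.1, 0.0, 102.2, 66.5, 56.7, 123.9, 35.0, 37.1, 7.0, 23.8.
Season total = 661.5 DD.
Complete generations = ⌊661.5 / 150⌋ = 4.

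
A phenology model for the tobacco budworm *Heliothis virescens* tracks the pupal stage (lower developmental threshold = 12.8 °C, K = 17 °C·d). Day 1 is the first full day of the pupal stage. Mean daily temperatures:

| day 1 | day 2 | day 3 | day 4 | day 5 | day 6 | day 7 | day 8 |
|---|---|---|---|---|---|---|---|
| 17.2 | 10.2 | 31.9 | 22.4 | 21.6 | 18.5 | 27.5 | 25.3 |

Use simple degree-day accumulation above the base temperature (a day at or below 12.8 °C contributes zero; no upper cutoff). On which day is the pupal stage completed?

day 3

Daily DD above 12.8 °C: 4.4, 0.0, 19.1, 9.6, 8.8, 5.7, 14.7, 12.5.
Cumulative: 4.4, 4.4, 23.5, 33.1, 41.9, 47.6, 62.3, 74.8.
The total first reaches 17 DD on day 3.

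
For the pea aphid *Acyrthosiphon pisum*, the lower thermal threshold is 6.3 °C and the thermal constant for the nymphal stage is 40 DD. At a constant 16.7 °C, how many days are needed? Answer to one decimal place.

3.8 days

Daily accumulation = 16.7 − 6.3 = 10.4 DD/day.
Duration = 40 / 10.4 = 3.846 ≈ 3.8 days.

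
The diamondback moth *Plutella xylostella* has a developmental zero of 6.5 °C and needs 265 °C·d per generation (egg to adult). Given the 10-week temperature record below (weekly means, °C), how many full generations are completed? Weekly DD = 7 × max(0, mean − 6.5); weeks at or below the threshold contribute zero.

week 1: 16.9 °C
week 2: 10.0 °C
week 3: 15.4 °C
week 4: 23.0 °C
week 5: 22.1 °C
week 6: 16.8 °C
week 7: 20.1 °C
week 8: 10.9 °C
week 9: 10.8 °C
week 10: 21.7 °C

2 generations

Weekly DD (7 × max(0, T̄ − 6.5)): 72.8, 24.5, 62.3, 115.5, 109.2, 72.1, 95.2, 30.8, 30.1, 106.4.
Season total = 718.9 DD.
Complete generations = ⌊718.9 / 265⌋ = 2.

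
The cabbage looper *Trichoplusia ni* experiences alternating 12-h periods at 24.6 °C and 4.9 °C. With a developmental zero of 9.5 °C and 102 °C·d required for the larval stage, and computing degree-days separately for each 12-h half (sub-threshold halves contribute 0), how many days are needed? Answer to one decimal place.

13.5 days

Day half: max(0, 24.6 − 9.5) × 0.5 = 15.1 × 0.5 = 7.55 DD.
Night half: max(0, 4.9 − 9.5) × 0.5 = 0.0 × 0.5 = 0.00 DD.
Per 24 h: 7.55 DD/day.
Duration = 102 / 7.55 = 13.510 ≈ 13.5 days.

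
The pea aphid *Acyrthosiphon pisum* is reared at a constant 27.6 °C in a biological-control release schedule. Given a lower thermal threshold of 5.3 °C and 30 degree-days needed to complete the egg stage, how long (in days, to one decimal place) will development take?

1.3 days

Daily accumulation = 27.6 − 5.3 = 22.3 DD/day.
Duration = 30 / 22.3 = 1.345 ≈ 1.3 days.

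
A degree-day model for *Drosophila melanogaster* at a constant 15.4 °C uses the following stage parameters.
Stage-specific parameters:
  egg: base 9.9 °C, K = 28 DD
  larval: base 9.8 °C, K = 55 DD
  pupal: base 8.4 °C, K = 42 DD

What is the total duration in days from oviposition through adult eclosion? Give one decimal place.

20.9 days

egg: 28 / (15.4 − 9.9) = 28 / 5.5 = 5.091 d.
larval: 55 / (15.4 − 9.8) = 55 / 5.6 = 9.821 d.
pupal: 42 / (15.4 − 8.4) = 42 / 7.0 = 6.000 d.
Sum = 20.912 ≈ 20.9 days.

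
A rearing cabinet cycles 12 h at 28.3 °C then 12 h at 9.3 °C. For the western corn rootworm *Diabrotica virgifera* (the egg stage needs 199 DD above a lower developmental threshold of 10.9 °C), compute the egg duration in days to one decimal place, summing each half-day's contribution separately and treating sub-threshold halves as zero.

Day half: max(0, 28.3 − 10.9) × 0.5 = 17.4 × 0.5 = 8.70 DD.
Night half: max(0, 9.3 − 10.9) × 0.5 = 0.0 × 0.5 = 0.00 DD.
Per 24 h: 8.70 DD/day.
Duration = 199 / 8.70 = 22.874 ≈ 22.9 days.

22.9 days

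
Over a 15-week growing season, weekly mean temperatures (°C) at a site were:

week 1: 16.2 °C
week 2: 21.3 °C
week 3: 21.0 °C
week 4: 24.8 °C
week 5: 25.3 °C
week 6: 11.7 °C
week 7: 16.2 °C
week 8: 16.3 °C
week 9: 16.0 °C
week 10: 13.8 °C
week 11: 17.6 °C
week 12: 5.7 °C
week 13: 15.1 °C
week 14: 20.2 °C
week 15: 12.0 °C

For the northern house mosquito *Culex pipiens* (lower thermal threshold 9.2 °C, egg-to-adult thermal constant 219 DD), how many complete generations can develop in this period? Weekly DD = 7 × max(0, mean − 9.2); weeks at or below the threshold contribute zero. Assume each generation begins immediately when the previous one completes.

3 generations

Weekly DD (7 × max(0, T̄ − 9.2)): 49.0, 84.7, 82.6, 109.2, 112.7, 17.5, 49.0, 49.7, 47.6, 32.2, 58.8, 0.0, 41.3, 77.0, 19.6.
Season total = 830.9 DD.
Complete generations = ⌊830.9 / 219⌋ = 3.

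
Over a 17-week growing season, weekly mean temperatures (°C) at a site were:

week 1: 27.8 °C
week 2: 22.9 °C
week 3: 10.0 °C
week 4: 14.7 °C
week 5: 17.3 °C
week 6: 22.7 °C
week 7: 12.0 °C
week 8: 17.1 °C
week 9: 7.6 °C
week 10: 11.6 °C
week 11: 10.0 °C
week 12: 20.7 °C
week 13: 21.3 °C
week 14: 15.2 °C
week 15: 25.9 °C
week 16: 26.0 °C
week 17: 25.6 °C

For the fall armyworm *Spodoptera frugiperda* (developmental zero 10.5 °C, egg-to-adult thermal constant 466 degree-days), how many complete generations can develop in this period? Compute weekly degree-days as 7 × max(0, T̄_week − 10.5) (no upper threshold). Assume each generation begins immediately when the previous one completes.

2 generations

Weekly DD (7 × max(0, T̄ − 10.5)): 121.1, 86.8, 0.0, 29.4, 47.6, 85.4, 10.5, 46.2, 0.0, 7.7, 0.0, 71.4, 75.6, 32.9, 107.8, 108.5, 105.7.
Season total = 936.6 DD.
Complete generations = ⌊936.6 / 466⌋ = 2.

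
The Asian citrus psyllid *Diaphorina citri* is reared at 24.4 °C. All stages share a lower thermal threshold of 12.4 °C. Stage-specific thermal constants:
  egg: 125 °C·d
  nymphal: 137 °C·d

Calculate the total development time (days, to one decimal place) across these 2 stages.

21.8 days

Daily accumulation at 24.4 °C = 24.4 − 12.4 = 12.0 DD/day.
Total K = 125 + 137 = 262 DD.
Total duration = 262 / 12.0 = 21.833 ≈ 21.8 days.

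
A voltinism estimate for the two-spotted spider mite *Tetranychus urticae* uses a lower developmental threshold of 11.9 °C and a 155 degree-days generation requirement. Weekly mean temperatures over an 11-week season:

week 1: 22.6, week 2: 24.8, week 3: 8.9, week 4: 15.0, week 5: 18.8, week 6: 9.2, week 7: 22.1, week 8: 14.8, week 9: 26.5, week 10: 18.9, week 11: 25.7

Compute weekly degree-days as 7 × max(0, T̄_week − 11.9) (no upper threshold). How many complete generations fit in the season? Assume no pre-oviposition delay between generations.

Weekly DD (7 × max(0, T̄ − 11.9)): 74.9, 90.3, 0.0, 21.7, 48.3, 0.0, 71.4, 20.3, 102.2, 49.0, 96.6.
Season total = 574.7 DD.
Complete generations = ⌊574.7 / 155⌋ = 3.

3 generations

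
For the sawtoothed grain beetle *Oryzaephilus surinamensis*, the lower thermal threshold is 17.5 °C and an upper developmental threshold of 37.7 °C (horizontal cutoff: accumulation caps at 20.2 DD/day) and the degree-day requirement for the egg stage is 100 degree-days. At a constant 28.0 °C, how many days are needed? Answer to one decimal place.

Daily accumulation = 28.0 − 17.5 = 10.5 DD/day.
Duration = 100 / 10.5 = 9.524 ≈ 9.5 days.

9.5 days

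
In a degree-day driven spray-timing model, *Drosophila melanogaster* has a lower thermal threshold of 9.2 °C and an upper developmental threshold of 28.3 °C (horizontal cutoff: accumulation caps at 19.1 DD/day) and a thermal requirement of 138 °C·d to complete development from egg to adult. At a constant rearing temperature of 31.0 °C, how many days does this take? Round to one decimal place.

Temperature 31.0 °C exceeds the upper threshold, so daily accumulation caps at 28.3 − 9.2 = 19.1 DD/day.
Duration = 138 / 19.1 = 7.225 ≈ 7.2 days.

7.2 days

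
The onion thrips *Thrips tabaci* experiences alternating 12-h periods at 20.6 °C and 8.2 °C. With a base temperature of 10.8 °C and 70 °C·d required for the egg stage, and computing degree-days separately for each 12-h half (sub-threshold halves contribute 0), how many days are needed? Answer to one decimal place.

14.3 days

Day half: max(0, 20.6 − 10.8) × 0.5 = 9.8 × 0.5 = 4.90 DD.
Night half: max(0, 8.2 − 10.8) × 0.5 = 0.0 × 0.5 = 0.00 DD.
Per 24 h: 4.90 DD/day.
Duration = 70 / 4.90 = 14.286 ≈ 14.3 days.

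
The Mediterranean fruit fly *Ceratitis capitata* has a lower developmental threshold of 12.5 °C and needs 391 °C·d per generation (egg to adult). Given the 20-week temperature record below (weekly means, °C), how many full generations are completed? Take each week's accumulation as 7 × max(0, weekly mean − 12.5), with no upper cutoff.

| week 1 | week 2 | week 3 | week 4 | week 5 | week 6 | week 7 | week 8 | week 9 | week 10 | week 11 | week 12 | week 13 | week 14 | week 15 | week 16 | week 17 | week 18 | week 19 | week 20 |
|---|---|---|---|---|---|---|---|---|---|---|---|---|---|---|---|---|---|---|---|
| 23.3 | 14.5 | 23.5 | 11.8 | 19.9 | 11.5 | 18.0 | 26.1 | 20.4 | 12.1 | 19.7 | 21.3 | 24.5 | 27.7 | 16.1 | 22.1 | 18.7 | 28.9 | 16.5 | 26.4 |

2 generations

Weekly DD (7 × max(0, T̄ − 12.5)): 75.6, 14.0, 77.0, 0.0, 51.8, 0.0, 38.5, 95.2, 55.3, 0.0, 50.4, 61.6, 84.0, 106.4, 25.2, 67.2, 43.4, 114.8, 28.0, 97.3.
Season total = 1085.7 DD.
Complete generations = ⌊1085.7 / 391⌋ = 2.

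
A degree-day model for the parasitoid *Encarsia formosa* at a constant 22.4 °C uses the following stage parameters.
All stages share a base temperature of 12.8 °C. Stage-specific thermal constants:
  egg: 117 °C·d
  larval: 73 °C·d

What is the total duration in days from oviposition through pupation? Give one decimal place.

19.8 days

Daily accumulation at 22.4 °C = 22.4 − 12.8 = 9.6 DD/day.
Total K = 117 + 73 = 190 DD.
Total duration = 190 / 9.6 = 19.792 ≈ 19.8 days.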